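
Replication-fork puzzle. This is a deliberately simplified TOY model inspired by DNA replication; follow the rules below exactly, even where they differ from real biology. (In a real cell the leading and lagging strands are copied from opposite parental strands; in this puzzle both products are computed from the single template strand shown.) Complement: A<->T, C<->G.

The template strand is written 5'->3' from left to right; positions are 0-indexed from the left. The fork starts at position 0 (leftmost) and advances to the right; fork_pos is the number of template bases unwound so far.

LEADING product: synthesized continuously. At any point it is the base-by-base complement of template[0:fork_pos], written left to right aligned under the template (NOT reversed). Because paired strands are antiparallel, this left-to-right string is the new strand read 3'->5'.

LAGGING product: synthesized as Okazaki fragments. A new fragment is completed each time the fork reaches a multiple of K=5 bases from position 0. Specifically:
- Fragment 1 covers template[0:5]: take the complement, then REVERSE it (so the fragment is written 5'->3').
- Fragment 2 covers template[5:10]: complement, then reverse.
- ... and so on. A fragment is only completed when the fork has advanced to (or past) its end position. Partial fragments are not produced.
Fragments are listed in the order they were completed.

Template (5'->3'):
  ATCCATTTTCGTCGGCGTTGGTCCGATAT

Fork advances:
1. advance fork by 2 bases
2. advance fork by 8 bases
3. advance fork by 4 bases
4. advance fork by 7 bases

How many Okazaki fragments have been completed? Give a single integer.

Step 1: advance 2 -> fork_pos = 0 + 2 = 2. Next multiple of 5 is 5 (not reached); still 0 fragment(s).
Step 2: advance 8 -> fork_pos = 2 + 8 = 10. Reached multiple(s) of 5: 5, 10 -> fragments 1-2 completed (2 total).
Step 3: advance 4 -> fork_pos = 10 + 4 = 14. Next multiple of 5 is 15 (not reached); still 2 fragment(s).
Step 4: advance 7 -> fork_pos = 14 + 7 = 21. Reached multiple(s) of 5: 15, 20 -> fragments 3-4 completed (4 total).
Check: final fork_pos = 21; the multiples of 5 that are <= 21 are 5..20 -> 21 // 5 = 4 completed fragment(s).

Answer: 4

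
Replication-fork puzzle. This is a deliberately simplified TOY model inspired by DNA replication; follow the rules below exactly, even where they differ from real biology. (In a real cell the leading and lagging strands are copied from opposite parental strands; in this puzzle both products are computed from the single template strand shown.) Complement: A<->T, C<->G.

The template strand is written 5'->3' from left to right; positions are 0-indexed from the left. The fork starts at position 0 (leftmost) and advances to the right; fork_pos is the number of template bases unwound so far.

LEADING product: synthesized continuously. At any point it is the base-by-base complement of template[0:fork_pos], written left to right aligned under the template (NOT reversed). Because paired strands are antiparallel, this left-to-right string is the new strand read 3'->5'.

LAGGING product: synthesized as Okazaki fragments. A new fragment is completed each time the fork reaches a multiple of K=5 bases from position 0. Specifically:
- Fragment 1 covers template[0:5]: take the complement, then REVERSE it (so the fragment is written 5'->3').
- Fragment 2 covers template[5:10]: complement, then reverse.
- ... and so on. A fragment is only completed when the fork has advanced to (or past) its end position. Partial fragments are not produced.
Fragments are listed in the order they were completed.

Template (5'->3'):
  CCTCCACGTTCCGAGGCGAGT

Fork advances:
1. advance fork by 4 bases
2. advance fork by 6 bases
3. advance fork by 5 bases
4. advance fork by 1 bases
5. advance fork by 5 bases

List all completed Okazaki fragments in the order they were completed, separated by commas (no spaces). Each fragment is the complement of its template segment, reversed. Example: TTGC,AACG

Answer: GGAGG,AACGT,CTCGG,CTCGC

Derivation:
Step 1: advance 4 -> fork_pos = 0 + 4 = 4. Next multiple of 5 is 5 (not reached); still 0 fragment(s).
Step 2: advance 6 -> fork_pos = 4 + 6 = 10. Reached multiple(s) of 5: 5, 10 -> fragments 1-2 completed (2 total).
Step 3: advance 5 -> fork_pos = 10 + 5 = 15. Reached multiple(s) of 5: 15 -> fragment 3 completed (3 total).
Step 4: advance 1 -> fork_pos = 15 + 1 = 16. Next multiple of 5 is 20 (not reached); still 3 fragment(s).
Step 5: advance 5 -> fork_pos = 16 + 5 = 21. Reached multiple(s) of 5: 20 -> fragment 4 completed (4 total).
Final fork_pos = 21, so 4 fragment(s) are complete. Build each: template segment -> complement -> reverse.
Fragment 1: template[0:5] = CCTCC -> complement GGAGG -> reversed GGAGG
Fragment 2: template[5:10] = ACGTT -> complement TGCAA -> reversed AACGT
Fragment 3: template[10:15] = CCGAG -> complement GGCTC -> reversed CTCGG
Fragment 4: template[15:20] = GCGAG -> complement CGCTC -> reversed CTCGC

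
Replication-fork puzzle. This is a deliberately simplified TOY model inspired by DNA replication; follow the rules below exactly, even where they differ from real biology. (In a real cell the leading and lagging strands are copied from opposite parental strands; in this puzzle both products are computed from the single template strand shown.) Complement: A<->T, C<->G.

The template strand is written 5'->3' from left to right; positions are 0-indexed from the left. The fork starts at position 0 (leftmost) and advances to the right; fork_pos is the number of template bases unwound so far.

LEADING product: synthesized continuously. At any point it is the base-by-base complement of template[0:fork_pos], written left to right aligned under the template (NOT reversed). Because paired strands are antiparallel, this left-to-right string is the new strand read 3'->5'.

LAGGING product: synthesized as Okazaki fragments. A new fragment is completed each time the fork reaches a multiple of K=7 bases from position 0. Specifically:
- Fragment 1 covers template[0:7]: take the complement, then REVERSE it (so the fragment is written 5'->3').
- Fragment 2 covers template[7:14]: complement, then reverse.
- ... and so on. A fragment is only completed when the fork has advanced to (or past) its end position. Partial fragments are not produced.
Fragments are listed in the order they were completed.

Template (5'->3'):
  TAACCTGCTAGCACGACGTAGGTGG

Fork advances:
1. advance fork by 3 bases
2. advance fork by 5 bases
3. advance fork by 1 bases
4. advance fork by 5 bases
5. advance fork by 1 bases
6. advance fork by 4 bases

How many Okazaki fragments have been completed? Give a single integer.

Answer: 2

Derivation:
Step 1: advance 3 -> fork_pos = 0 + 3 = 3. Next multiple of 7 is 7 (not reached); still 0 fragment(s).
Step 2: advance 5 -> fork_pos = 3 + 5 = 8. Reached multiple(s) of 7: 7 -> fragment 1 completed (1 total).
Step 3: advance 1 -> fork_pos = 8 + 1 = 9. Next multiple of 7 is 14 (not reached); still 1 fragment(s).
Step 4: advance 5 -> fork_pos = 9 + 5 = 14. Reached multiple(s) of 7: 14 -> fragment 2 completed (2 total).
Step 5: advance 1 -> fork_pos = 14 + 1 = 15. Next multiple of 7 is 21 (not reached); still 2 fragment(s).
Step 6: advance 4 -> fork_pos = 15 + 4 = 19. Next multiple of 7 is 21 (not reached); still 2 fragment(s).
Check: final fork_pos = 19; the multiples of 7 that are <= 19 are 7..14 -> 19 // 7 = 2 completed fragment(s).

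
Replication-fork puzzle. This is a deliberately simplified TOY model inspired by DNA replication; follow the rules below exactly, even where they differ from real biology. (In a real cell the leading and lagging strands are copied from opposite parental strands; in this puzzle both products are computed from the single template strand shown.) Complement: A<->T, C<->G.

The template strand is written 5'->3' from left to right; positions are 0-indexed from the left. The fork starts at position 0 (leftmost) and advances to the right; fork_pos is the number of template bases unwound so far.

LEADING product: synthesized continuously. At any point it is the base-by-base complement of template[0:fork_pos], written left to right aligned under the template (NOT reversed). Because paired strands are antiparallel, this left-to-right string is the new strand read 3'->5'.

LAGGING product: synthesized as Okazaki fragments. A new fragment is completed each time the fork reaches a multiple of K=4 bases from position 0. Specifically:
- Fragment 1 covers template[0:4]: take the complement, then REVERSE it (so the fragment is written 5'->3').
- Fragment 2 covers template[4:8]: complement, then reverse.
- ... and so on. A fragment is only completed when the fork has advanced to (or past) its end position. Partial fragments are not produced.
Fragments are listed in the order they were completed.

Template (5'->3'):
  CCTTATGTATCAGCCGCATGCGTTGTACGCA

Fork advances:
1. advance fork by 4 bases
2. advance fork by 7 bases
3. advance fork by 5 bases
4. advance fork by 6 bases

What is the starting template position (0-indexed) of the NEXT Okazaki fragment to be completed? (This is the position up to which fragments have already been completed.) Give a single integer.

Step 1: advance 4 -> fork_pos = 0 + 4 = 4. Reached multiple(s) of 4: 4 -> fragment 1 completed (1 total).
Step 2: advance 7 -> fork_pos = 4 + 7 = 11. Reached multiple(s) of 4: 8 -> fragment 2 completed (2 total).
Step 3: advance 5 -> fork_pos = 11 + 5 = 16. Reached multiple(s) of 4: 12, 16 -> fragments 3-4 completed (4 total).
Step 4: advance 6 -> fork_pos = 16 + 6 = 22. Reached multiple(s) of 4: 20 -> fragment 5 completed (5 total).
5 fragment(s) completed, covering template[0:20] (5 x 4 = 20). The next fragment, fragment 6, covers template[20:24], so it starts at position 20.

Answer: 20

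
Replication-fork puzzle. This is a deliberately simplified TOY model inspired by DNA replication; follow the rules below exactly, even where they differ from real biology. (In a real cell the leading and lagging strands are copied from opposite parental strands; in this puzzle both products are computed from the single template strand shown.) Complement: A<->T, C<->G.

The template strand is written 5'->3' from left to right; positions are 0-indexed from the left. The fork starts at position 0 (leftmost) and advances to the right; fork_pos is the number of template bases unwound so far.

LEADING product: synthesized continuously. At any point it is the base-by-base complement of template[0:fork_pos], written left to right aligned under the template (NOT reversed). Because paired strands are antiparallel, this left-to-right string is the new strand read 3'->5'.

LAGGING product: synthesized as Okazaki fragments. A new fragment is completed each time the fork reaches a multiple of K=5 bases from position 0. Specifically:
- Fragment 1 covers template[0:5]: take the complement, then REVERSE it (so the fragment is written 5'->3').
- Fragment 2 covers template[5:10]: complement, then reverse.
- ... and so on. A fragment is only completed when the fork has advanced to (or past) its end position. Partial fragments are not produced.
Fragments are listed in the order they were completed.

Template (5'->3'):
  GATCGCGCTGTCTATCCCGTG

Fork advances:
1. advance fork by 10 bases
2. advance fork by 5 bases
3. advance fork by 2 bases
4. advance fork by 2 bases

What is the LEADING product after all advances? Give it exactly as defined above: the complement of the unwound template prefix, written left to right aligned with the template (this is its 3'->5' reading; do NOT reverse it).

Step 1: advance 10 -> fork_pos = 0 + 10 = 10.
Step 2: advance 5 -> fork_pos = 10 + 5 = 15.
Step 3: advance 2 -> fork_pos = 15 + 2 = 17.
Step 4: advance 2 -> fork_pos = 17 + 2 = 19.
Unwound prefix: template[0:19] = GATCGCGCTGTCTATCCCG
Complement it base by base (A<->T, C<->G), keeping left-to-right order:
  [0:5] GATCG -> CTAGC
  [5:10] CGCTG -> GCGAC
  [10:15] TCTAT -> AGATA
  [15:19] CCCG -> GGGC
Concatenate: CTAGCGCGACAGATAGGGC (length 19; written aligned with the template, i.e. 3'->5').

Answer: CTAGCGCGACAGATAGGGC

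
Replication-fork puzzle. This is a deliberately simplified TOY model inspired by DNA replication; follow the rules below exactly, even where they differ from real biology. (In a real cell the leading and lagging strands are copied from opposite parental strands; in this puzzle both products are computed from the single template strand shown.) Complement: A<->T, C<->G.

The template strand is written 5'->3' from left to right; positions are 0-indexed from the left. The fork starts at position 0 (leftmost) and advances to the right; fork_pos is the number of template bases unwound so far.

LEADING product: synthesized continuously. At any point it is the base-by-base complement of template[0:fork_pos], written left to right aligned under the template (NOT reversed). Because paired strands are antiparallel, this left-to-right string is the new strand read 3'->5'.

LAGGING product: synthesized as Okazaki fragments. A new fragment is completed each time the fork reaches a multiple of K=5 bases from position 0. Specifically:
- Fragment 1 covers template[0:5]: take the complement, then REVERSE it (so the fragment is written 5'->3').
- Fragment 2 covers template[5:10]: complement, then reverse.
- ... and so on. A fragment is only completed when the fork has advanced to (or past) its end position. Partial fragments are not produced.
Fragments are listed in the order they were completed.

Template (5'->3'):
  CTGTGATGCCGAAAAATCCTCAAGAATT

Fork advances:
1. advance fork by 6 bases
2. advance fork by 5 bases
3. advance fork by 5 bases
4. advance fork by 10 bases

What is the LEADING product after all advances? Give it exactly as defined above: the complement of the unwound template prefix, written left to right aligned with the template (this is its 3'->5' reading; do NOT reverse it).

Answer: GACACTACGGCTTTTTAGGAGTTCTT

Derivation:
Step 1: advance 6 -> fork_pos = 0 + 6 = 6.
Step 2: advance 5 -> fork_pos = 6 + 5 = 11.
Step 3: advance 5 -> fork_pos = 11 + 5 = 16.
Step 4: advance 10 -> fork_pos = 16 + 10 = 26.
Unwound prefix: template[0:26] = CTGTGATGCCGAAAAATCCTCAAGAA
Complement it base by base (A<->T, C<->G), keeping left-to-right order:
  [0:5] CTGTG -> GACAC
  [5:10] ATGCC -> TACGG
  [10:15] GAAAA -> CTTTT
  [15:20] ATCCT -> TAGGA
  [20:25] CAAGA -> GTTCT
  [25:26] A -> T
Concatenate: GACACTACGGCTTTTTAGGAGTTCTT (length 26; written aligned with the template, i.e. 3'->5').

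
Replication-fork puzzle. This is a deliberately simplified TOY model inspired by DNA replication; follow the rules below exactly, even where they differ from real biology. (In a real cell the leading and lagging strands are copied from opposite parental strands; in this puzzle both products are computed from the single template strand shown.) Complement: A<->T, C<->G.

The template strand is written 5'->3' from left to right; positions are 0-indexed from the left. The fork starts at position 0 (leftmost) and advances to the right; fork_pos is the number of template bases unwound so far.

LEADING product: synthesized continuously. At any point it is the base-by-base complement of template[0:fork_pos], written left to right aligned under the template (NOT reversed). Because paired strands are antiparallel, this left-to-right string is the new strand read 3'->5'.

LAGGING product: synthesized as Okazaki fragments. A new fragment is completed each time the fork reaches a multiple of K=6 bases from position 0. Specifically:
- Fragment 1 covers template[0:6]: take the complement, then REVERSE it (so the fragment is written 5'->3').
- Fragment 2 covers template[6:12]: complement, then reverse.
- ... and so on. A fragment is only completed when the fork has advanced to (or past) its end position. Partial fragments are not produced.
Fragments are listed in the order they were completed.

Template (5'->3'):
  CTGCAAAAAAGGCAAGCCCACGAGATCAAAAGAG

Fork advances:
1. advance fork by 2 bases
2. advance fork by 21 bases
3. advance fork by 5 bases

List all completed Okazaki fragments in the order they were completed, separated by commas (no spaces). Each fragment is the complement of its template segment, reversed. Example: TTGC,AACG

Step 1: advance 2 -> fork_pos = 0 + 2 = 2. Next multiple of 6 is 6 (not reached); still 0 fragment(s).
Step 2: advance 21 -> fork_pos = 2 + 21 = 23. Reached multiple(s) of 6: 6, 12, 18 -> fragments 1-3 completed (3 total).
Step 3: advance 5 -> fork_pos = 23 + 5 = 28. Reached multiple(s) of 6: 24 -> fragment 4 completed (4 total).
Final fork_pos = 28, so 4 fragment(s) are complete. Build each: template segment -> complement -> reverse.
Fragment 1: template[0:6] = CTGCAA -> complement GACGTT -> reversed TTGCAG
Fragment 2: template[6:12] = AAAAGG -> complement TTTTCC -> reversed CCTTTT
Fragment 3: template[12:18] = CAAGCC -> complement GTTCGG -> reversed GGCTTG
Fragment 4: template[18:24] = CACGAG -> complement GTGCTC -> reversed CTCGTG

Answer: TTGCAG,CCTTTT,GGCTTG,CTCGTG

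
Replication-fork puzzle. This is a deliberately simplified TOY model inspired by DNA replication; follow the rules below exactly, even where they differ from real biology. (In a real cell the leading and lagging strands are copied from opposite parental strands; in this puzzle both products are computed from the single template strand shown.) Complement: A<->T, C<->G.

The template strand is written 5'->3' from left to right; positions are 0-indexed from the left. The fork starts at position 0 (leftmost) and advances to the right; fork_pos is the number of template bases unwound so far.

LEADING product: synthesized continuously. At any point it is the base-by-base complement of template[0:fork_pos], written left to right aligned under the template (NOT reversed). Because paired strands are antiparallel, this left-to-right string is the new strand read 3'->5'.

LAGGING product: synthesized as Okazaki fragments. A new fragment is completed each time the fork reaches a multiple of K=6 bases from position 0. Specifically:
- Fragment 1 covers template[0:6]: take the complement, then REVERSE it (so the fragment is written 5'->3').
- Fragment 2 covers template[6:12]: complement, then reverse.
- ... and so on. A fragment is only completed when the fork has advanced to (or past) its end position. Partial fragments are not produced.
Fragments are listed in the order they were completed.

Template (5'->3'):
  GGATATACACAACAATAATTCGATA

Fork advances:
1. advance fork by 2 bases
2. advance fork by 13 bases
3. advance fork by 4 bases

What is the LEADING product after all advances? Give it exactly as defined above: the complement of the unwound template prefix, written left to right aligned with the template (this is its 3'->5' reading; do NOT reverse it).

Answer: CCTATATGTGTTGTTATTA

Derivation:
Step 1: advance 2 -> fork_pos = 0 + 2 = 2.
Step 2: advance 13 -> fork_pos = 2 + 13 = 15.
Step 3: advance 4 -> fork_pos = 15 + 4 = 19.
Unwound prefix: template[0:19] = GGATATACACAACAATAAT
Complement it base by base (A<->T, C<->G), keeping left-to-right order:
  [0:5] GGATA -> CCTAT
  [5:10] TACAC -> ATGTG
  [10:15] AACAA -> TTGTT
  [15:19] TAAT -> ATTA
Concatenate: CCTATATGTGTTGTTATTA (length 19; written aligned with the template, i.e. 3'->5').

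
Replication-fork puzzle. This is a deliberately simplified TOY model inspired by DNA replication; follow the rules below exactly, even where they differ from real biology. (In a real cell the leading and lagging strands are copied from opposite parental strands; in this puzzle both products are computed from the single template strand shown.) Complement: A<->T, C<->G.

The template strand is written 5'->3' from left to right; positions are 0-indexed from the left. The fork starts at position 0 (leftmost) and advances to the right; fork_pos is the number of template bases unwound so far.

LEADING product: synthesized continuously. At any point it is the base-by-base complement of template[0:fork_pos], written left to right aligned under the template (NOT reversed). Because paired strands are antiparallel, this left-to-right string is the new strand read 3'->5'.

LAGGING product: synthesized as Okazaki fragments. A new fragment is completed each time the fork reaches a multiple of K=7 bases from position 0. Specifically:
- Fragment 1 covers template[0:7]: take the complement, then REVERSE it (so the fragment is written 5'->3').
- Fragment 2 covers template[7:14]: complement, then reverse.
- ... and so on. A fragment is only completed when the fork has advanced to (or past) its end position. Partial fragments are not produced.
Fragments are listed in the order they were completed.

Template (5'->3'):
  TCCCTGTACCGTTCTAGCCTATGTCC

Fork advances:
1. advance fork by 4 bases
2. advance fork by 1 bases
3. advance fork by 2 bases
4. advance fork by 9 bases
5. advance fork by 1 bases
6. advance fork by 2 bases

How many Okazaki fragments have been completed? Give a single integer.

Step 1: advance 4 -> fork_pos = 0 + 4 = 4. Next multiple of 7 is 7 (not reached); still 0 fragment(s).
Step 2: advance 1 -> fork_pos = 4 + 1 = 5. Next multiple of 7 is 7 (not reached); still 0 fragment(s).
Step 3: advance 2 -> fork_pos = 5 + 2 = 7. Reached multiple(s) of 7: 7 -> fragment 1 completed (1 total).
Step 4: advance 9 -> fork_pos = 7 + 9 = 16. Reached multiple(s) of 7: 14 -> fragment 2 completed (2 total).
Step 5: advance 1 -> fork_pos = 16 + 1 = 17. Next multiple of 7 is 21 (not reached); still 2 fragment(s).
Step 6: advance 2 -> fork_pos = 17 + 2 = 19. Next multiple of 7 is 21 (not reached); still 2 fragment(s).
Check: final fork_pos = 19; the multiples of 7 that are <= 19 are 7..14 -> 19 // 7 = 2 completed fragment(s).

Answer: 2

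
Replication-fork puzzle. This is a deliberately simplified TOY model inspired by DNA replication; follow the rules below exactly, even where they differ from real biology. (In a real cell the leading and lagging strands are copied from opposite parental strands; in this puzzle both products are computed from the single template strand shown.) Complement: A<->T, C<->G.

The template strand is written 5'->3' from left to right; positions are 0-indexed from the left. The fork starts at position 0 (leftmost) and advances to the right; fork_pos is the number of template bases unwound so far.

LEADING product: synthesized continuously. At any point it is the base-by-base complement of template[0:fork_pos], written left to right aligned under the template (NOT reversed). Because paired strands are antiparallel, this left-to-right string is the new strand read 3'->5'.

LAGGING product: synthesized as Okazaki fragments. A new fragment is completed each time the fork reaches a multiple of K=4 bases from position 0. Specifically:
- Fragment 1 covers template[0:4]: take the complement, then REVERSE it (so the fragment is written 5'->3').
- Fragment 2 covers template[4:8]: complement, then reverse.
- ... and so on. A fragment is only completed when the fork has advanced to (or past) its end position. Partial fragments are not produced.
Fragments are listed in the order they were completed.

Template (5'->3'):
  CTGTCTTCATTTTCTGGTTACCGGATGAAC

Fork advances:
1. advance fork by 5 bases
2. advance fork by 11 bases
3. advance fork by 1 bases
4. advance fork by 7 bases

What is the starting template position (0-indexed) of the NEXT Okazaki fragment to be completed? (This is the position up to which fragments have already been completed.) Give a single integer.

Step 1: advance 5 -> fork_pos = 0 + 5 = 5. Reached multiple(s) of 4: 4 -> fragment 1 completed (1 total).
Step 2: advance 11 -> fork_pos = 5 + 11 = 16. Reached multiple(s) of 4: 8, 12, 16 -> fragments 2-4 completed (4 total).
Step 3: advance 1 -> fork_pos = 16 + 1 = 17. Next multiple of 4 is 20 (not reached); still 4 fragment(s).
Step 4: advance 7 -> fork_pos = 17 + 7 = 24. Reached multiple(s) of 4: 20, 24 -> fragments 5-6 completed (6 total).
6 fragment(s) completed, covering template[0:24] (6 x 4 = 24). The next fragment, fragment 7, covers template[24:28], so it starts at position 24.

Answer: 24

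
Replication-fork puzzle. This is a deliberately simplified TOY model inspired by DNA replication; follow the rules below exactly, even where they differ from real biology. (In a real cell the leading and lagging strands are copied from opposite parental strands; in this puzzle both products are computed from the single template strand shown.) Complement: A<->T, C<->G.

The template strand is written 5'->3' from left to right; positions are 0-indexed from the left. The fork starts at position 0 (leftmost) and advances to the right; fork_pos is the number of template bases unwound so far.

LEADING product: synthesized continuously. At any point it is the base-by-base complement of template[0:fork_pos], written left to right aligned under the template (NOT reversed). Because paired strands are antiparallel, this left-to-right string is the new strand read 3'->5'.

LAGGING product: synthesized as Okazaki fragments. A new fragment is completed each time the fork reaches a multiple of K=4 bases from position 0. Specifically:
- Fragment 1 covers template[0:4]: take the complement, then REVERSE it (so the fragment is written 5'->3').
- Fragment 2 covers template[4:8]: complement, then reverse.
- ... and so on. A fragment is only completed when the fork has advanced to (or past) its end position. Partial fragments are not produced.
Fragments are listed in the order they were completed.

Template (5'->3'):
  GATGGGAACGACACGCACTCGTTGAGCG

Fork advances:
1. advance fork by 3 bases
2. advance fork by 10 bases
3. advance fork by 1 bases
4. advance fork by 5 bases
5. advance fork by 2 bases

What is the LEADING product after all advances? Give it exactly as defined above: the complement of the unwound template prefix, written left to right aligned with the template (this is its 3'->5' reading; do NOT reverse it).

Answer: CTACCCTTGCTGTGCGTGAGC

Derivation:
Step 1: advance 3 -> fork_pos = 0 + 3 = 3.
Step 2: advance 10 -> fork_pos = 3 + 10 = 13.
Step 3: advance 1 -> fork_pos = 13 + 1 = 14.
Step 4: advance 5 -> fork_pos = 14 + 5 = 19.
Step 5: advance 2 -> fork_pos = 19 + 2 = 21.
Unwound prefix: template[0:21] = GATGGGAACGACACGCACTCG
Complement it base by base (A<->T, C<->G), keeping left-to-right order:
  [0:5] GATGG -> CTACC
  [5:10] GAACG -> CTTGC
  [10:15] ACACG -> TGTGC
  [15:20] CACTC -> GTGAG
  [20:21] G -> C
Concatenate: CTACCCTTGCTGTGCGTGAGC (length 21; written aligned with the template, i.e. 3'->5').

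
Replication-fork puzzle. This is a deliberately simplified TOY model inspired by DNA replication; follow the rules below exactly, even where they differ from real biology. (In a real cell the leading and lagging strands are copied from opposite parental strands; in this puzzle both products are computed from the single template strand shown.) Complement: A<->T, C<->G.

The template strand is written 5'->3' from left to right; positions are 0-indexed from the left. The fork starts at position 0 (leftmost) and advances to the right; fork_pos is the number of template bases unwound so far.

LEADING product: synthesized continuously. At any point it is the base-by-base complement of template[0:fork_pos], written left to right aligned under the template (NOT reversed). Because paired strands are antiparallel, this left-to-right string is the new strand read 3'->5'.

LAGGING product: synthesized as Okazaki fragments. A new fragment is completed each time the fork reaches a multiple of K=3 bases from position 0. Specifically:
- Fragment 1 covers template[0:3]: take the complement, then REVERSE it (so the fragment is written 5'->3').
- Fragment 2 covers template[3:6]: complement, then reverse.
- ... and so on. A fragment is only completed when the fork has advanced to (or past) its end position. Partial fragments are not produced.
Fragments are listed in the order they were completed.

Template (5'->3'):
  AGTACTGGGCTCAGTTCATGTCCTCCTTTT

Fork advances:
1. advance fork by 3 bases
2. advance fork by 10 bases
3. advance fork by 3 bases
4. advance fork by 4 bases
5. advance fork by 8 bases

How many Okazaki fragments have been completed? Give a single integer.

Step 1: advance 3 -> fork_pos = 0 + 3 = 3. Reached multiple(s) of 3: 3 -> fragment 1 completed (1 total).
Step 2: advance 10 -> fork_pos = 3 + 10 = 13. Reached multiple(s) of 3: 6, 9, 12 -> fragments 2-4 completed (4 total).
Step 3: advance 3 -> fork_pos = 13 + 3 = 16. Reached multiple(s) of 3: 15 -> fragment 5 completed (5 total).
Step 4: advance 4 -> fork_pos = 16 + 4 = 20. Reached multiple(s) of 3: 18 -> fragment 6 completed (6 total).
Step 5: advance 8 -> fork_pos = 20 + 8 = 28. Reached multiple(s) of 3: 21, 24, 27 -> fragments 7-9 completed (9 total).
Check: final fork_pos = 28; the multiples of 3 that are <= 28 are 3..27 -> 28 // 3 = 9 completed fragment(s).

Answer: 9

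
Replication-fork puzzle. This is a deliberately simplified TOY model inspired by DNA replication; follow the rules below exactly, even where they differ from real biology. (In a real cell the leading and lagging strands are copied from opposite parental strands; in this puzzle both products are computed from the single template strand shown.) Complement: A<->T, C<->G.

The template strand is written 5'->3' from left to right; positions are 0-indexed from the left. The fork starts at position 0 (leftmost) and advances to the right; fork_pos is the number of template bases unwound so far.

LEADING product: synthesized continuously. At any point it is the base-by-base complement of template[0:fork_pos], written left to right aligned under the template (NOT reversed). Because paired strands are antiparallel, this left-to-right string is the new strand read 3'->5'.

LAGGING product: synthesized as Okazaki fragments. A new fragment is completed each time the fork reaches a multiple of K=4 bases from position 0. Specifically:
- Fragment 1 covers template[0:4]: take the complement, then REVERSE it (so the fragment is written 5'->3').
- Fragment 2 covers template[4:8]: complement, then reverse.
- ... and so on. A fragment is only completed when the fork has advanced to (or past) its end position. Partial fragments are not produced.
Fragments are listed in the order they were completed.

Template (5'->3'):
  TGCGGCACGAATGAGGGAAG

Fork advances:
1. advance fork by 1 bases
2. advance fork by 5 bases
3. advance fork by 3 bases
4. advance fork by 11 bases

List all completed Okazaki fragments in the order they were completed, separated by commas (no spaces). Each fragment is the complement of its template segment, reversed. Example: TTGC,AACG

Answer: CGCA,GTGC,ATTC,CCTC,CTTC

Derivation:
Step 1: advance 1 -> fork_pos = 0 + 1 = 1. Next multiple of 4 is 4 (not reached); still 0 fragment(s).
Step 2: advance 5 -> fork_pos = 1 + 5 = 6. Reached multiple(s) of 4: 4 -> fragment 1 completed (1 total).
Step 3: advance 3 -> fork_pos = 6 + 3 = 9. Reached multiple(s) of 4: 8 -> fragment 2 completed (2 total).
Step 4: advance 11 -> fork_pos = 9 + 11 = 20. Reached multiple(s) of 4: 12, 16, 20 -> fragments 3-5 completed (5 total).
Final fork_pos = 20, so 5 fragment(s) are complete. Build each: template segment -> complement -> reverse.
Fragment 1: template[0:4] = TGCG -> complement ACGC -> reversed CGCA
Fragment 2: template[4:8] = GCAC -> complement CGTG -> reversed GTGC
Fragment 3: template[8:12] = GAAT -> complement CTTA -> reversed ATTC
Fragment 4: template[12:16] = GAGG -> complement CTCC -> reversed CCTC
Fragment 5: template[16:20] = GAAG -> complement CTTC -> reversed CTTC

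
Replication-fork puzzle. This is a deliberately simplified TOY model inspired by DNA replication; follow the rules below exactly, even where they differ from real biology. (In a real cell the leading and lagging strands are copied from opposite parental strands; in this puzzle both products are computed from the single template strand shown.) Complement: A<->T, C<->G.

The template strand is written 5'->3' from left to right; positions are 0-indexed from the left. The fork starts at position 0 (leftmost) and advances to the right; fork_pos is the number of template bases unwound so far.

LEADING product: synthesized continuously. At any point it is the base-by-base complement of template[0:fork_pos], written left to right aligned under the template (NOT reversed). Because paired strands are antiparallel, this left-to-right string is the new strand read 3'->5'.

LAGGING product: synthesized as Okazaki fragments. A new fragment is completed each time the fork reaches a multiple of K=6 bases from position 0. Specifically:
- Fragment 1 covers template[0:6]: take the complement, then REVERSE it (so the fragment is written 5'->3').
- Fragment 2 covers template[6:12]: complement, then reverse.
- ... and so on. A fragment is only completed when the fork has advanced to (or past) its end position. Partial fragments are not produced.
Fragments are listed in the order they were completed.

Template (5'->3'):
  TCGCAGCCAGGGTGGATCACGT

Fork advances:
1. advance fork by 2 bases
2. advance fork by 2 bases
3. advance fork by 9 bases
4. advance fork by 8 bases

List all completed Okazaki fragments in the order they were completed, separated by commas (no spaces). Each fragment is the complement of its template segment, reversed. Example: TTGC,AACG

Answer: CTGCGA,CCCTGG,GATCCA

Derivation:
Step 1: advance 2 -> fork_pos = 0 + 2 = 2. Next multiple of 6 is 6 (not reached); still 0 fragment(s).
Step 2: advance 2 -> fork_pos = 2 + 2 = 4. Next multiple of 6 is 6 (not reached); still 0 fragment(s).
Step 3: advance 9 -> fork_pos = 4 + 9 = 13. Reached multiple(s) of 6: 6, 12 -> fragments 1-2 completed (2 total).
Step 4: advance 8 -> fork_pos = 13 + 8 = 21. Reached multiple(s) of 6: 18 -> fragment 3 completed (3 total).
Final fork_pos = 21, so 3 fragment(s) are complete. Build each: template segment -> complement -> reverse.
Fragment 1: template[0:6] = TCGCAG -> complement AGCGTC -> reversed CTGCGA
Fragment 2: template[6:12] = CCAGGG -> complement GGTCCC -> reversed CCCTGG
Fragment 3: template[12:18] = TGGATC -> complement ACCTAG -> reversed GATCCA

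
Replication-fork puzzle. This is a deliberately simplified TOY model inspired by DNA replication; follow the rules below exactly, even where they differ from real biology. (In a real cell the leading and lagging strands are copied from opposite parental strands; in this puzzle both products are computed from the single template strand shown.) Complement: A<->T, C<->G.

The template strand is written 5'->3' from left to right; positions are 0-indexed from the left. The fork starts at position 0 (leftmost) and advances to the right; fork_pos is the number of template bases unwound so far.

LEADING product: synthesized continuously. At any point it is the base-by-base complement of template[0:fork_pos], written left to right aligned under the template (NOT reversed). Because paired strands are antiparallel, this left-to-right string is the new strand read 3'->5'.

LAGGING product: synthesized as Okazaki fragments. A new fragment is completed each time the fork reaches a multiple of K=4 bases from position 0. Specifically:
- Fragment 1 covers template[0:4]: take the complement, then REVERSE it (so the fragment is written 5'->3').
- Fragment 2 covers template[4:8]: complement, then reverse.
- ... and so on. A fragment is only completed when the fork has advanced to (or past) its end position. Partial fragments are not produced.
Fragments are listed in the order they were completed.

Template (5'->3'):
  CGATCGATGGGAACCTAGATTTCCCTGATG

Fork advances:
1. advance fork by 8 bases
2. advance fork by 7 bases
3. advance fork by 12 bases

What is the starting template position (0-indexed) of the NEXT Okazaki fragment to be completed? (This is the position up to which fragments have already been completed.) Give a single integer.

Step 1: advance 8 -> fork_pos = 0 + 8 = 8. Reached multiple(s) of 4: 4, 8 -> fragments 1-2 completed (2 total).
Step 2: advance 7 -> fork_pos = 8 + 7 = 15. Reached multiple(s) of 4: 12 -> fragment 3 completed (3 total).
Step 3: advance 12 -> fork_pos = 15 + 12 = 27. Reached multiple(s) of 4: 16, 20, 24 -> fragments 4-6 completed (6 total).
6 fragment(s) completed, covering template[0:24] (6 x 4 = 24). The next fragment, fragment 7, covers template[24:28], so it starts at position 24.

Answer: 24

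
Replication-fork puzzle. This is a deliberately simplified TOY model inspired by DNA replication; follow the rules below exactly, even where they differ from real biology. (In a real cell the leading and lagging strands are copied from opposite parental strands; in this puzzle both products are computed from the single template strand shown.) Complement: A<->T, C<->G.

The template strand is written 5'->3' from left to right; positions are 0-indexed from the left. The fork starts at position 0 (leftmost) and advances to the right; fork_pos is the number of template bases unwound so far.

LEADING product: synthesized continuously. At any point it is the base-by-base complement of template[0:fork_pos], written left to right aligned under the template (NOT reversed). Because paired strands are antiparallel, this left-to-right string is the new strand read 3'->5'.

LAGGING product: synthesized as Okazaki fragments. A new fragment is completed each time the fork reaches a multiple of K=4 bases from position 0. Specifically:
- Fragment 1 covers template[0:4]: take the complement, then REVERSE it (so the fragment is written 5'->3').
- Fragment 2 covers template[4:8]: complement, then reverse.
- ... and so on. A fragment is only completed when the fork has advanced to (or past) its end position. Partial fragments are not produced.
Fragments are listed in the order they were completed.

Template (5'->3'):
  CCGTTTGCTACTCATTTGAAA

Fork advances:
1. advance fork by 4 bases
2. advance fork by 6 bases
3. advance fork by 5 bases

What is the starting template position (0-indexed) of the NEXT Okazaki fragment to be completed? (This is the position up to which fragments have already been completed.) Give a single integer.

Step 1: advance 4 -> fork_pos = 0 + 4 = 4. Reached multiple(s) of 4: 4 -> fragment 1 completed (1 total).
Step 2: advance 6 -> fork_pos = 4 + 6 = 10. Reached multiple(s) of 4: 8 -> fragment 2 completed (2 total).
Step 3: advance 5 -> fork_pos = 10 + 5 = 15. Reached multiple(s) of 4: 12 -> fragment 3 completed (3 total).
3 fragment(s) completed, covering template[0:12] (3 x 4 = 12). The next fragment, fragment 4, covers template[12:16], so it starts at position 12.

Answer: 12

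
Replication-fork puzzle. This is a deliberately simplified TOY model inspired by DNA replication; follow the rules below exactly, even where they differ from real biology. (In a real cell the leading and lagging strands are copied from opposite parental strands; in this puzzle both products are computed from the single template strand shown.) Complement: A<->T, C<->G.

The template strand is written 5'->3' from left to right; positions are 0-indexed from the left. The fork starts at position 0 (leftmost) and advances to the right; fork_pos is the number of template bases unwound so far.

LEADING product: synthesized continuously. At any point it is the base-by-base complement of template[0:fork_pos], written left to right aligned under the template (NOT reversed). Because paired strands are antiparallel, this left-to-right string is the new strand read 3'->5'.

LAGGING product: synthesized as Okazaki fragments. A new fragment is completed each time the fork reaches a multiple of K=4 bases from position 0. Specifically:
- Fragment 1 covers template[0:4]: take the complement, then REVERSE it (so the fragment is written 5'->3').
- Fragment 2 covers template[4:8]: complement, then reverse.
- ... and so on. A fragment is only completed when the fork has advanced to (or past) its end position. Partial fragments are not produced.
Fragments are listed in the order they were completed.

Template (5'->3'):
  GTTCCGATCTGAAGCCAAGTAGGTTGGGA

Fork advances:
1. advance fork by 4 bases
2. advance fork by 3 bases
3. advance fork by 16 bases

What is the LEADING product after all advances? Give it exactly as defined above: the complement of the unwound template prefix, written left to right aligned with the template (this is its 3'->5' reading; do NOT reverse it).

Answer: CAAGGCTAGACTTCGGTTCATCC

Derivation:
Step 1: advance 4 -> fork_pos = 0 + 4 = 4.
Step 2: advance 3 -> fork_pos = 4 + 3 = 7.
Step 3: advance 16 -> fork_pos = 7 + 16 = 23.
Unwound prefix: template[0:23] = GTTCCGATCTGAAGCCAAGTAGG
Complement it base by base (A<->T, C<->G), keeping left-to-right order:
  [0:5] GTTCC -> CAAGG
  [5:10] GATCT -> CTAGA
  [10:15] GAAGC -> CTTCG
  [15:20] CAAGT -> GTTCA
  [20:23] AGG -> TCC
Concatenate: CAAGGCTAGACTTCGGTTCATCC (length 23; written aligned with the template, i.e. 3'->5').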